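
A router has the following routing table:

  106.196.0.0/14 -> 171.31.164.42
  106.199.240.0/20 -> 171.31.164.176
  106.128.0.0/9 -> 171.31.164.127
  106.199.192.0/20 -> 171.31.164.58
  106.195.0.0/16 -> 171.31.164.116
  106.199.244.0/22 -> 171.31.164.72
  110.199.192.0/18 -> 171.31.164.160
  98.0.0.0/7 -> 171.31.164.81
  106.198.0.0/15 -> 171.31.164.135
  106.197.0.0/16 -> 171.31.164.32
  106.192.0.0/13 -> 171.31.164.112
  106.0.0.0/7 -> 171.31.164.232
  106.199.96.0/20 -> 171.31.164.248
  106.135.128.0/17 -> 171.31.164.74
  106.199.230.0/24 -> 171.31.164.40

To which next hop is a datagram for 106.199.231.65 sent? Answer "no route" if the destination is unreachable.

Routes whose prefix contains 106.199.231.65:
  106.0.0.0/7 (106.0.0.0 - 107.255.255.255) -> 171.31.164.232
  106.128.0.0/9 (106.128.0.0 - 106.255.255.255) -> 171.31.164.127
  106.192.0.0/13 (106.192.0.0 - 106.199.255.255) -> 171.31.164.112
  106.196.0.0/14 (106.196.0.0 - 106.199.255.255) -> 171.31.164.42
  106.198.0.0/15 (106.198.0.0 - 106.199.255.255) -> 171.31.164.135
More-specific entries that do NOT match:
  106.199.230.0/24 (106.199.230.0 - 106.199.230.255) does not contain 106.199.231.65
  106.199.244.0/22 (106.199.244.0 - 106.199.247.255) does not contain 106.199.231.65
  106.199.240.0/20 (106.199.240.0 - 106.199.255.255) does not contain 106.199.231.65
  106.199.192.0/20 (106.199.192.0 - 106.199.207.255) does not contain 106.199.231.65
  106.199.96.0/20 (106.199.96.0 - 106.199.111.255) does not contain 106.199.231.65
  110.199.192.0/18 (110.199.192.0 - 110.199.255.255) does not contain 106.199.231.65
  106.135.128.0/17 (106.135.128.0 - 106.135.255.255) does not contain 106.199.231.65
  106.195.0.0/16 (106.195.0.0 - 106.195.255.255) does not contain 106.199.231.65
  106.197.0.0/16 (106.197.0.0 - 106.197.255.255) does not contain 106.199.231.65
Longest matching prefix is /15 -> next hop 171.31.164.135.

171.31.164.135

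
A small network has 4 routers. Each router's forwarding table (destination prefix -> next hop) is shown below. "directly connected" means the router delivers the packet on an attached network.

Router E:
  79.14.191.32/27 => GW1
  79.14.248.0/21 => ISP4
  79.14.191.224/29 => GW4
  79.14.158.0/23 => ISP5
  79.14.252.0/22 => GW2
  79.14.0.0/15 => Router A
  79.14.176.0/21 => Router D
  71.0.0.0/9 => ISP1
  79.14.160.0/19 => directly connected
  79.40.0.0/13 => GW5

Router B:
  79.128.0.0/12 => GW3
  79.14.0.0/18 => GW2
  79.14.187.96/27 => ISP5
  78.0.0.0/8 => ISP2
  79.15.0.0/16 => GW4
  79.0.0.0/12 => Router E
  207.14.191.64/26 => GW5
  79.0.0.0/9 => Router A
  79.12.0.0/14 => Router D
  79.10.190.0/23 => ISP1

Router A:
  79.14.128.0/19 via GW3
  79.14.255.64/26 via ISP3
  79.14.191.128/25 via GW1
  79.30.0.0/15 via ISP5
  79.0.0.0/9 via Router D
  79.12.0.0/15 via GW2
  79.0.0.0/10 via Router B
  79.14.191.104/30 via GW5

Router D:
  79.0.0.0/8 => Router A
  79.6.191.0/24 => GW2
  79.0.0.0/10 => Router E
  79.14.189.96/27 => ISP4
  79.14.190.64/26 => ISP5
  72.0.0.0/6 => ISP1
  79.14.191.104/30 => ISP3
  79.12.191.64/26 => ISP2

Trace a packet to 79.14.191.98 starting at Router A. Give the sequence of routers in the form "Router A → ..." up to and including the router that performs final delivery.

Router A → Router B → Router D → Router E

At Router A: longest match for 79.14.191.98 is 79.0.0.0/10 -> Router B
At Router B: longest match for 79.14.191.98 is 79.12.0.0/14 -> Router D
At Router D: longest match for 79.14.191.98 is 79.0.0.0/10 -> Router E
At Router E: longest match for 79.14.191.98 is 79.14.160.0/19 -> directly connected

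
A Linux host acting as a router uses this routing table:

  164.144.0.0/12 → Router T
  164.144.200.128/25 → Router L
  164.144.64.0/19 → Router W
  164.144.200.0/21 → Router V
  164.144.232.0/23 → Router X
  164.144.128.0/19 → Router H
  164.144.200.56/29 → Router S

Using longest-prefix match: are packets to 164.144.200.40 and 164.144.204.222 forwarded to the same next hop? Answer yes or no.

164.144.200.40: longest match 164.144.200.0/21 -> Router V
164.144.204.222: longest match 164.144.200.0/21 -> Router V

yes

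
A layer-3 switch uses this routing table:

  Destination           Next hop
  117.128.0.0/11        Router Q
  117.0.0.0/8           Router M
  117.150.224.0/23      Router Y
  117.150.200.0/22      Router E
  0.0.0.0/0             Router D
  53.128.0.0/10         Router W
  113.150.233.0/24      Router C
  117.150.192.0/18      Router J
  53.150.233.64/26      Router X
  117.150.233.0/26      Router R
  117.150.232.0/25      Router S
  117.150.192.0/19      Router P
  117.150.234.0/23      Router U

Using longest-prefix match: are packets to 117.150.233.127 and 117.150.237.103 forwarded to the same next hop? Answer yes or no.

yes

117.150.233.127: longest match 117.150.192.0/18 -> Router J
117.150.237.103: longest match 117.150.192.0/18 -> Router J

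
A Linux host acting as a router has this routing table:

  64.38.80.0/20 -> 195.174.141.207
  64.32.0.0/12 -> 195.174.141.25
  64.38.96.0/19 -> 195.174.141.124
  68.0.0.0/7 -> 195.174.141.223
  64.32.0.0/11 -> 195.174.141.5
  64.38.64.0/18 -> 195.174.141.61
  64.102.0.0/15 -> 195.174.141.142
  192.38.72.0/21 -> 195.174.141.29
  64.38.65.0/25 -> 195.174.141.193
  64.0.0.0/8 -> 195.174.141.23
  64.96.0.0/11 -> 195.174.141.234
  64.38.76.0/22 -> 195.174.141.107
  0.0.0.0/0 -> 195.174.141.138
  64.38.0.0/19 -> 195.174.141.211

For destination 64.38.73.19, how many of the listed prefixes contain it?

5

Prefixes containing 64.38.73.19:
  0.0.0.0/0 (default, matches everything)
  64.0.0.0/8 (64.0.0.0 - 64.255.255.255)
  64.32.0.0/11 (64.32.0.0 - 64.63.255.255)
  64.32.0.0/12 (64.32.0.0 - 64.47.255.255)
  64.38.64.0/18 (64.38.64.0 - 64.38.127.255)
Total matching entries: 5.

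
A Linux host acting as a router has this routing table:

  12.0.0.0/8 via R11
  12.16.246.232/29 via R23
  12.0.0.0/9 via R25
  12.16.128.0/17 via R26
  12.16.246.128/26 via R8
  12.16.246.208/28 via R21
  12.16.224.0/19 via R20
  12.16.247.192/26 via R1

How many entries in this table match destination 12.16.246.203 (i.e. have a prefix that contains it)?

4

Prefixes containing 12.16.246.203:
  12.0.0.0/8 (12.0.0.0 - 12.255.255.255)
  12.0.0.0/9 (12.0.0.0 - 12.127.255.255)
  12.16.128.0/17 (12.16.128.0 - 12.16.255.255)
  12.16.224.0/19 (12.16.224.0 - 12.16.255.255)
Total matching entries: 4.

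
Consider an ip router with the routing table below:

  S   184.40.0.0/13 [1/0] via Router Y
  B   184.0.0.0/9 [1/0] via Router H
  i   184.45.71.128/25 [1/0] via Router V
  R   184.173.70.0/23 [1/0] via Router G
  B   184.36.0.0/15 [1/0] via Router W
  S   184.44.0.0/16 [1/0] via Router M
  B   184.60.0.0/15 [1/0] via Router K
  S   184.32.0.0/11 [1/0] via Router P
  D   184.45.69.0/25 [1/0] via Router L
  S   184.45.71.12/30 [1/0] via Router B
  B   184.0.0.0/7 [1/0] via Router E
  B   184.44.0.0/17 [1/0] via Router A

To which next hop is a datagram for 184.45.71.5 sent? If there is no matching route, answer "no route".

Routes whose prefix contains 184.45.71.5:
  184.0.0.0/7 (184.0.0.0 - 185.255.255.255) -> Router E
  184.0.0.0/9 (184.0.0.0 - 184.127.255.255) -> Router H
  184.32.0.0/11 (184.32.0.0 - 184.63.255.255) -> Router P
  184.40.0.0/13 (184.40.0.0 - 184.47.255.255) -> Router Y
More-specific entries that do NOT match:
  184.45.71.12/30 (184.45.71.12 - 184.45.71.15) does not contain 184.45.71.5
  184.45.71.128/25 (184.45.71.128 - 184.45.71.255) does not contain 184.45.71.5
  184.45.69.0/25 (184.45.69.0 - 184.45.69.127) does not contain 184.45.71.5
  184.173.70.0/23 (184.173.70.0 - 184.173.71.255) does not contain 184.45.71.5
  184.44.0.0/17 (184.44.0.0 - 184.44.127.255) does not contain 184.45.71.5
  184.44.0.0/16 (184.44.0.0 - 184.44.255.255) does not contain 184.45.71.5
  184.36.0.0/15 (184.36.0.0 - 184.37.255.255) does not contain 184.45.71.5
  184.60.0.0/15 (184.60.0.0 - 184.61.255.255) does not contain 184.45.71.5
Longest matching prefix is /13 -> next hop Router Y.

Router Y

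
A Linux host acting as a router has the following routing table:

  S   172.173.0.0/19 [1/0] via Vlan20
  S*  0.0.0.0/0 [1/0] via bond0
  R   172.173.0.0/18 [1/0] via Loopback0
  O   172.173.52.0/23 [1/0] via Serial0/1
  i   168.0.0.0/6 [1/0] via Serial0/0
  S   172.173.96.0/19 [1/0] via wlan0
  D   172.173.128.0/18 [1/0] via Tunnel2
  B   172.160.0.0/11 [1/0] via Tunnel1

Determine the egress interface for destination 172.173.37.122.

Routes whose prefix contains 172.173.37.122:
  0.0.0.0/0 (default, matches everything) -> bond0
  172.160.0.0/11 (172.160.0.0 - 172.191.255.255) -> Tunnel1
  172.173.0.0/18 (172.173.0.0 - 172.173.63.255) -> Loopback0
More-specific entries that do NOT match:
  172.173.52.0/23 (172.173.52.0 - 172.173.53.255) does not contain 172.173.37.122
  172.173.0.0/19 (172.173.0.0 - 172.173.31.255) does not contain 172.173.37.122
  172.173.96.0/19 (172.173.96.0 - 172.173.127.255) does not contain 172.173.37.122
Longest matching prefix is /18 -> interface Loopback0.

Loopback0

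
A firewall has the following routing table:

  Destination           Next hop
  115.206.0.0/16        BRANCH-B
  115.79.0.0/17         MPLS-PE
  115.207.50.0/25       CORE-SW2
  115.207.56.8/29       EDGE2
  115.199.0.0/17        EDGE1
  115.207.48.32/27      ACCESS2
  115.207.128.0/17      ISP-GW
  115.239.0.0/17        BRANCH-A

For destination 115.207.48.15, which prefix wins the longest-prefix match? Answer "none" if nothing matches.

115.207.48.15 is outside every listed prefix and there is no default route.

none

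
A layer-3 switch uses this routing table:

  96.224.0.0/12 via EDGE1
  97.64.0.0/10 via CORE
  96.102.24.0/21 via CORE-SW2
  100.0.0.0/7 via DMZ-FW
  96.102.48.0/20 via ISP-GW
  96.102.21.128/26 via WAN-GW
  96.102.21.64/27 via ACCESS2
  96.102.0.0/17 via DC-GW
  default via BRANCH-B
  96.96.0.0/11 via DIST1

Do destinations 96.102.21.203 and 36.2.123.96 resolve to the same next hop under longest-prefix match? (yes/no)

no

96.102.21.203: longest match 96.102.0.0/17 -> DC-GW
36.2.123.96: longest match 0.0.0.0/0 -> BRANCH-B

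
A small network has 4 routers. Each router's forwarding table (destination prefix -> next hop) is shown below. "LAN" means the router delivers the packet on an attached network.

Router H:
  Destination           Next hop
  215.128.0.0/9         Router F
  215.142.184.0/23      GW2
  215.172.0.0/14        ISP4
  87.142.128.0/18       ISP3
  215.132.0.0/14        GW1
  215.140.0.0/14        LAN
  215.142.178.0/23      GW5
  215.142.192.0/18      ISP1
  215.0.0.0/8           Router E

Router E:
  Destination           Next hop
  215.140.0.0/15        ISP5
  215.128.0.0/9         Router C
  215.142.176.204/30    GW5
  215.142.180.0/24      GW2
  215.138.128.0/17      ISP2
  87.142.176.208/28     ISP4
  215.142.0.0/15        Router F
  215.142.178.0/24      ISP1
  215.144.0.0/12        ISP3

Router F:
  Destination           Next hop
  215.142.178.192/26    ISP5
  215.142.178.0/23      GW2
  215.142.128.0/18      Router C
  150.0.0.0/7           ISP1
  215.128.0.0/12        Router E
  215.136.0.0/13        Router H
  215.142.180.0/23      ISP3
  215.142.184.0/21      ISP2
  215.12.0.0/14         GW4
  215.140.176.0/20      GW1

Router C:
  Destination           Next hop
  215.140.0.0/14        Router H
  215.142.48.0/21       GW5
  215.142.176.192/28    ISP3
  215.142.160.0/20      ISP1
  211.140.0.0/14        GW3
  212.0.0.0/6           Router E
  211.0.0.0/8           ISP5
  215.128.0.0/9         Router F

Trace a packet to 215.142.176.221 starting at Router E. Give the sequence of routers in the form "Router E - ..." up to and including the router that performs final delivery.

Router E - Router F - Router C - Router H

At Router E: longest match for 215.142.176.221 is 215.142.0.0/15 -> Router F
At Router F: longest match for 215.142.176.221 is 215.142.128.0/18 -> Router C
At Router C: longest match for 215.142.176.221 is 215.140.0.0/14 -> Router H
At Router H: longest match for 215.142.176.221 is 215.140.0.0/14 -> LAN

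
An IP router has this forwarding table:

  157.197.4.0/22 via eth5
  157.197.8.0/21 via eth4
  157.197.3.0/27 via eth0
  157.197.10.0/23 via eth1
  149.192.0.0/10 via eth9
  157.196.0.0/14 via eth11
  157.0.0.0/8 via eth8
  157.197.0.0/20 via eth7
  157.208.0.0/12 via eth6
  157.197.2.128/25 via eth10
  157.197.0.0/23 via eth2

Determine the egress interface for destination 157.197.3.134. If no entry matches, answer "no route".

eth7

Routes whose prefix contains 157.197.3.134:
  157.0.0.0/8 (157.0.0.0 - 157.255.255.255) -> eth8
  157.196.0.0/14 (157.196.0.0 - 157.199.255.255) -> eth11
  157.197.0.0/20 (157.197.0.0 - 157.197.15.255) -> eth7
More-specific entries that do NOT match:
  157.197.3.0/27 (157.197.3.0 - 157.197.3.31) does not contain 157.197.3.134
  157.197.2.128/25 (157.197.2.128 - 157.197.2.255) does not contain 157.197.3.134
  157.197.10.0/23 (157.197.10.0 - 157.197.11.255) does not contain 157.197.3.134
  157.197.0.0/23 (157.197.0.0 - 157.197.1.255) does not contain 157.197.3.134
  157.197.4.0/22 (157.197.4.0 - 157.197.7.255) does not contain 157.197.3.134
  157.197.8.0/21 (157.197.8.0 - 157.197.15.255) does not contain 157.197.3.134
Longest matching prefix is /20 -> interface eth7.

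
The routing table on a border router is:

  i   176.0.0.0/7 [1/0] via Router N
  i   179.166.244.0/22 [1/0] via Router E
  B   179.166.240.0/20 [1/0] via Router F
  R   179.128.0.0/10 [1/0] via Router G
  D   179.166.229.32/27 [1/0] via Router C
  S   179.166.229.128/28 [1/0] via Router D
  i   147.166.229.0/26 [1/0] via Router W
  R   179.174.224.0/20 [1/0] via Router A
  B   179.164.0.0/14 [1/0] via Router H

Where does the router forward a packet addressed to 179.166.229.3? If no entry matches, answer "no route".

Routes whose prefix contains 179.166.229.3:
  179.128.0.0/10 (179.128.0.0 - 179.191.255.255) -> Router G
  179.164.0.0/14 (179.164.0.0 - 179.167.255.255) -> Router H
More-specific entries that do NOT match:
  179.166.229.128/28 (179.166.229.128 - 179.166.229.143) does not contain 179.166.229.3
  179.166.229.32/27 (179.166.229.32 - 179.166.229.63) does not contain 179.166.229.3
  147.166.229.0/26 (147.166.229.0 - 147.166.229.63) does not contain 179.166.229.3
  179.166.244.0/22 (179.166.244.0 - 179.166.247.255) does not contain 179.166.229.3
  179.166.240.0/20 (179.166.240.0 - 179.166.255.255) does not contain 179.166.229.3
  179.174.224.0/20 (179.174.224.0 - 179.174.239.255) does not contain 179.166.229.3
Longest matching prefix is /14 -> next hop Router H.

Router H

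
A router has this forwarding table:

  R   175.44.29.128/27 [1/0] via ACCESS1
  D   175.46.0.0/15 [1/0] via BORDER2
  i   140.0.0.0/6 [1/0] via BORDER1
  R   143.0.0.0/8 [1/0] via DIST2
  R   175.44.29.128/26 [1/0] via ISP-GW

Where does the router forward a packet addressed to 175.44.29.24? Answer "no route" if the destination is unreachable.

no route

No entry's prefix contains 175.44.29.24; there is no default route.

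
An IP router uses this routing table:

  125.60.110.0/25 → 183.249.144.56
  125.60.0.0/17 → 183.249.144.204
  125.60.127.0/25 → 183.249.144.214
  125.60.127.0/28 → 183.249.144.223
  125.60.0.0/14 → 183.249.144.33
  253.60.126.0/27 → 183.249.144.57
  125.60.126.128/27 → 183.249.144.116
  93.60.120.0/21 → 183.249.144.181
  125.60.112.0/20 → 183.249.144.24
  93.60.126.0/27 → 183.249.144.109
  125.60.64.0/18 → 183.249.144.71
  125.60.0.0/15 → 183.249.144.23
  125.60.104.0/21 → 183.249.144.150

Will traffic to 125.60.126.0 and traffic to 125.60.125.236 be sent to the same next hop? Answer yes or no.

125.60.126.0: longest match 125.60.112.0/20 -> 183.249.144.24
125.60.125.236: longest match 125.60.112.0/20 -> 183.249.144.24

yes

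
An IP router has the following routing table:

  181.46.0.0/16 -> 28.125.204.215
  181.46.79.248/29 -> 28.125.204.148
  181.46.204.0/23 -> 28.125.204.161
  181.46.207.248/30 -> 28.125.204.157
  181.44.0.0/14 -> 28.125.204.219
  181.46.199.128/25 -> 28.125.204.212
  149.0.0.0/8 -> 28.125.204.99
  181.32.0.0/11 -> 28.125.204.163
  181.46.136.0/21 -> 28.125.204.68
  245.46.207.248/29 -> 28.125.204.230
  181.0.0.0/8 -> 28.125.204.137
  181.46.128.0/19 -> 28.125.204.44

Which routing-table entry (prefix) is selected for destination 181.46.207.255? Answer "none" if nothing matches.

Entries matching 181.46.207.255:
  181.0.0.0/8 (181.0.0.0 - 181.255.255.255)
  181.32.0.0/11 (181.32.0.0 - 181.63.255.255)
  181.44.0.0/14 (181.44.0.0 - 181.47.255.255)
  181.46.0.0/16 (181.46.0.0 - 181.46.255.255)
Most specific is 181.46.0.0/16.

181.46.0.0/16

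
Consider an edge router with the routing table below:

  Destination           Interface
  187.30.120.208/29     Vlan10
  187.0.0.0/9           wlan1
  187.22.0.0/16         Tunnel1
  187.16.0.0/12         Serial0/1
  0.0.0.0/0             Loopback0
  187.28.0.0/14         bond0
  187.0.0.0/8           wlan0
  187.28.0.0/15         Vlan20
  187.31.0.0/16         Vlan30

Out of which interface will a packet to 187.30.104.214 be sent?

bond0

Routes whose prefix contains 187.30.104.214:
  0.0.0.0/0 (default, matches everything) -> Loopback0
  187.0.0.0/8 (187.0.0.0 - 187.255.255.255) -> wlan0
  187.0.0.0/9 (187.0.0.0 - 187.127.255.255) -> wlan1
  187.16.0.0/12 (187.16.0.0 - 187.31.255.255) -> Serial0/1
  187.28.0.0/14 (187.28.0.0 - 187.31.255.255) -> bond0
More-specific entries that do NOT match:
  187.30.120.208/29 (187.30.120.208 - 187.30.120.215) does not contain 187.30.104.214
  187.22.0.0/16 (187.22.0.0 - 187.22.255.255) does not contain 187.30.104.214
  187.31.0.0/16 (187.31.0.0 - 187.31.255.255) does not contain 187.30.104.214
  187.28.0.0/15 (187.28.0.0 - 187.29.255.255) does not contain 187.30.104.214
Longest matching prefix is /14 -> interface bond0.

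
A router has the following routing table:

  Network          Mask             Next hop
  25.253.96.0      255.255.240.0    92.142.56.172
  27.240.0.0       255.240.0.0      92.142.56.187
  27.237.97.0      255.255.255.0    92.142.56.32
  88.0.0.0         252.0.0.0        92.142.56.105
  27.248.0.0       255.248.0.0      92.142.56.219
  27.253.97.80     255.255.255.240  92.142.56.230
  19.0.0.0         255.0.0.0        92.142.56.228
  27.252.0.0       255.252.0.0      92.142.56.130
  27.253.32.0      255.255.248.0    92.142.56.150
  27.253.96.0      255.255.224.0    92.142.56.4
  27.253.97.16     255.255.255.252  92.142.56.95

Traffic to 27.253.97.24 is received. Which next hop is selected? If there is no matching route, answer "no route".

92.142.56.4

Routes whose prefix contains 27.253.97.24:
  27.240.0.0/12 (27.240.0.0 - 27.255.255.255) -> 92.142.56.187
  27.248.0.0/13 (27.248.0.0 - 27.255.255.255) -> 92.142.56.219
  27.252.0.0/14 (27.252.0.0 - 27.255.255.255) -> 92.142.56.130
  27.253.96.0/19 (27.253.96.0 - 27.253.127.255) -> 92.142.56.4
More-specific entries that do NOT match:
  27.253.97.16/30 (27.253.97.16 - 27.253.97.19) does not contain 27.253.97.24
  27.253.97.80/28 (27.253.97.80 - 27.253.97.95) does not contain 27.253.97.24
  27.237.97.0/24 (27.237.97.0 - 27.237.97.255) does not contain 27.253.97.24
  27.253.32.0/21 (27.253.32.0 - 27.253.39.255) does not contain 27.253.97.24
  25.253.96.0/20 (25.253.96.0 - 25.253.111.255) does not contain 27.253.97.24
Longest matching prefix is /19 -> next hop 92.142.56.4.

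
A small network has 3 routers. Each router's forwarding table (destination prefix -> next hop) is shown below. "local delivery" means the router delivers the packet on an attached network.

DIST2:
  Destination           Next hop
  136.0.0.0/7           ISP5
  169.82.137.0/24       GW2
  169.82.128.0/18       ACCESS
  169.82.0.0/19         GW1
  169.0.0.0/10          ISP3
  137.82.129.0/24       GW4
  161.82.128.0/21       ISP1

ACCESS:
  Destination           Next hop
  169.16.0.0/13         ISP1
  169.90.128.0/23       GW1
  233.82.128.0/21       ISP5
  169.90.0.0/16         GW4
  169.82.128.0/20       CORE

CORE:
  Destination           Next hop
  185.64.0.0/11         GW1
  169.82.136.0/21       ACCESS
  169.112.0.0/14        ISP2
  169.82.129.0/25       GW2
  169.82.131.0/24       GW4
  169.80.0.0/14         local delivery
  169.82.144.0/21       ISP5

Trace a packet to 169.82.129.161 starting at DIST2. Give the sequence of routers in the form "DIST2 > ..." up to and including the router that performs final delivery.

At DIST2: longest match for 169.82.129.161 is 169.82.128.0/18 -> ACCESS
At ACCESS: longest match for 169.82.129.161 is 169.82.128.0/20 -> CORE
At CORE: longest match for 169.82.129.161 is 169.80.0.0/14 -> local delivery

DIST2 > ACCESS > CORE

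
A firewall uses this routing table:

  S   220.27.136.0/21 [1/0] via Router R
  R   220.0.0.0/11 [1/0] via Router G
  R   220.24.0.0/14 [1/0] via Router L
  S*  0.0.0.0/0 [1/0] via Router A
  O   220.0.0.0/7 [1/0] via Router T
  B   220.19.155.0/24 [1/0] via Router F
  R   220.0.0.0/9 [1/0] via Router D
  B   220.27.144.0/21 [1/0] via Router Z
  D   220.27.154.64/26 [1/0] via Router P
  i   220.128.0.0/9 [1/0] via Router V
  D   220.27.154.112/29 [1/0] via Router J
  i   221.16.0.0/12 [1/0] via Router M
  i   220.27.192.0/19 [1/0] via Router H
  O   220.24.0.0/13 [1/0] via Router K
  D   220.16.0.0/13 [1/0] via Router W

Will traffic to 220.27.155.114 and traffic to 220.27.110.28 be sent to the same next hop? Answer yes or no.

yes

220.27.155.114: longest match 220.24.0.0/14 -> Router L
220.27.110.28: longest match 220.24.0.0/14 -> Router L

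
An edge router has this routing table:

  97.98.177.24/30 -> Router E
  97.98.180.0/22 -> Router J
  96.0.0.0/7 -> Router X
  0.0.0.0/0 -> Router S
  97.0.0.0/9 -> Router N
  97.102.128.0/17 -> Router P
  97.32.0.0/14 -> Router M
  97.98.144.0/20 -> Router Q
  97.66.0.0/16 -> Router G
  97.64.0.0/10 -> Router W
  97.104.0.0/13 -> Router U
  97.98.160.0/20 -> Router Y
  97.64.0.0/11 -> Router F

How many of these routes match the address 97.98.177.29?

4

Prefixes containing 97.98.177.29:
  0.0.0.0/0 (default, matches everything)
  96.0.0.0/7 (96.0.0.0 - 97.255.255.255)
  97.0.0.0/9 (97.0.0.0 - 97.127.255.255)
  97.64.0.0/10 (97.64.0.0 - 97.127.255.255)
Total matching entries: 4.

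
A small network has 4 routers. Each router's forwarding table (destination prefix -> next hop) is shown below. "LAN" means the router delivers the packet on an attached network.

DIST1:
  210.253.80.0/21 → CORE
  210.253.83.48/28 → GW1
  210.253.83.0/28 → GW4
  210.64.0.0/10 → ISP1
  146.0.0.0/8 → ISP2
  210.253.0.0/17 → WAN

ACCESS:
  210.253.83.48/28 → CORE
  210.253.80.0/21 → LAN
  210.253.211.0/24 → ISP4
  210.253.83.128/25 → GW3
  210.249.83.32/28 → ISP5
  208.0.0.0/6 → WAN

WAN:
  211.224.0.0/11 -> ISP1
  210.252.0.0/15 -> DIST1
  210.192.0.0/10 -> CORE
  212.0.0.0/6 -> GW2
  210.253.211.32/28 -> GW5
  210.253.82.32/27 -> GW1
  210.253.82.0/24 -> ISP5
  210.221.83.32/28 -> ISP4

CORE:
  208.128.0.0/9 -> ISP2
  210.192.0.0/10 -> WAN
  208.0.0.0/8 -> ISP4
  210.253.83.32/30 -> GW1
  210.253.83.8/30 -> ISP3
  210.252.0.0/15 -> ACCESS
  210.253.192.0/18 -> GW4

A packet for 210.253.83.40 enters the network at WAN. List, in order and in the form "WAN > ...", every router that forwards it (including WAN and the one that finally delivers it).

At WAN: longest match for 210.253.83.40 is 210.252.0.0/15 -> DIST1
At DIST1: longest match for 210.253.83.40 is 210.253.80.0/21 -> CORE
At CORE: longest match for 210.253.83.40 is 210.252.0.0/15 -> ACCESS
At ACCESS: longest match for 210.253.83.40 is 210.253.80.0/21 -> LAN

WAN > DIST1 > CORE > ACCESS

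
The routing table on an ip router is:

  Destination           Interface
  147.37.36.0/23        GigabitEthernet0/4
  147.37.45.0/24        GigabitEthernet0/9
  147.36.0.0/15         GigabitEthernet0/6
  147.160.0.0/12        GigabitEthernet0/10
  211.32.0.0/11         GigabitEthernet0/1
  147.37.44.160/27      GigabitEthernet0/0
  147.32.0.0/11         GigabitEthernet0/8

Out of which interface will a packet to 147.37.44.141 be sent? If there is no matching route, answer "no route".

Routes whose prefix contains 147.37.44.141:
  147.32.0.0/11 (147.32.0.0 - 147.63.255.255) -> GigabitEthernet0/8
  147.36.0.0/15 (147.36.0.0 - 147.37.255.255) -> GigabitEthernet0/6
More-specific entries that do NOT match:
  147.37.44.160/27 (147.37.44.160 - 147.37.44.191) does not contain 147.37.44.141
  147.37.45.0/24 (147.37.45.0 - 147.37.45.255) does not contain 147.37.44.141
  147.37.36.0/23 (147.37.36.0 - 147.37.37.255) does not contain 147.37.44.141
Longest matching prefix is /15 -> interface GigabitEthernet0/6.

GigabitEthernet0/6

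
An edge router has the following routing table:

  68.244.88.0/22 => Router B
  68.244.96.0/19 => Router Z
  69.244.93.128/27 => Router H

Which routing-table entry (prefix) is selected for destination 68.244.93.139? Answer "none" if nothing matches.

68.244.93.139 is outside every listed prefix and there is no default route.

none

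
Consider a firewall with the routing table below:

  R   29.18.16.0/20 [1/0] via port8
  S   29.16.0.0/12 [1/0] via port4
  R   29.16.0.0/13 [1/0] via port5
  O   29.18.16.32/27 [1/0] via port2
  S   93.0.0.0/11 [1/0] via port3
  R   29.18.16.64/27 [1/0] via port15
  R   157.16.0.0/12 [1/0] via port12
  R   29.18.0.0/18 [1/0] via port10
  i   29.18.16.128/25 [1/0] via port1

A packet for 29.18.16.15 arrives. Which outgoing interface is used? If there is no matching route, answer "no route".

Routes whose prefix contains 29.18.16.15:
  29.16.0.0/12 (29.16.0.0 - 29.31.255.255) -> port4
  29.16.0.0/13 (29.16.0.0 - 29.23.255.255) -> port5
  29.18.0.0/18 (29.18.0.0 - 29.18.63.255) -> port10
  29.18.16.0/20 (29.18.16.0 - 29.18.31.255) -> port8
More-specific entries that do NOT match:
  29.18.16.32/27 (29.18.16.32 - 29.18.16.63) does not contain 29.18.16.15
  29.18.16.64/27 (29.18.16.64 - 29.18.16.95) does not contain 29.18.16.15
  29.18.16.128/25 (29.18.16.128 - 29.18.16.255) does not contain 29.18.16.15
Longest matching prefix is /20 -> interface port8.

port8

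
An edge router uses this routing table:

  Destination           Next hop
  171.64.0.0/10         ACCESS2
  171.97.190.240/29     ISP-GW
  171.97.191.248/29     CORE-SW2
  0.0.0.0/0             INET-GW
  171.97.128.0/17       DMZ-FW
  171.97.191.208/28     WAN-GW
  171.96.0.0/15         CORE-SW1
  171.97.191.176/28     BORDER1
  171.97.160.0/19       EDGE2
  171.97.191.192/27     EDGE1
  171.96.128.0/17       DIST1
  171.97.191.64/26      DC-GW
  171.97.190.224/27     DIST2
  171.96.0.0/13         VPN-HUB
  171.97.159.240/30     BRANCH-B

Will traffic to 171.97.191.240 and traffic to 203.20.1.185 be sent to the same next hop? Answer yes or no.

171.97.191.240: longest match 171.97.160.0/19 -> EDGE2
203.20.1.185: longest match 0.0.0.0/0 -> INET-GW

no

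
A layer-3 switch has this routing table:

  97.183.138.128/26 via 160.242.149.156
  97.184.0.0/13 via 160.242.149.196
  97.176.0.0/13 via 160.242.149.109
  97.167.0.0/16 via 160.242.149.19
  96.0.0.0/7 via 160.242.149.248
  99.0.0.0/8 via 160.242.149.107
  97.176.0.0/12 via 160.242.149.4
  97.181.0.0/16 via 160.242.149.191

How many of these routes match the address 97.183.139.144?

3

Prefixes containing 97.183.139.144:
  96.0.0.0/7 (96.0.0.0 - 97.255.255.255)
  97.176.0.0/12 (97.176.0.0 - 97.191.255.255)
  97.176.0.0/13 (97.176.0.0 - 97.183.255.255)
Total matching entries: 3.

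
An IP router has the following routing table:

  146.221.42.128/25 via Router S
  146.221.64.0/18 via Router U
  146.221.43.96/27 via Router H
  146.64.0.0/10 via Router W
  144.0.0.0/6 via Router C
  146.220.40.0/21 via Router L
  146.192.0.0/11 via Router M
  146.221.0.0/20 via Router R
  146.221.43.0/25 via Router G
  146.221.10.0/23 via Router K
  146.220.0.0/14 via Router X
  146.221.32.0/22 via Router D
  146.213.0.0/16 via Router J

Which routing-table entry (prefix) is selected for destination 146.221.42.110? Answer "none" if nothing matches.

Entries matching 146.221.42.110:
  144.0.0.0/6 (144.0.0.0 - 147.255.255.255)
  146.192.0.0/11 (146.192.0.0 - 146.223.255.255)
  146.220.0.0/14 (146.220.0.0 - 146.223.255.255)
Most specific is 146.220.0.0/14.

146.220.0.0/14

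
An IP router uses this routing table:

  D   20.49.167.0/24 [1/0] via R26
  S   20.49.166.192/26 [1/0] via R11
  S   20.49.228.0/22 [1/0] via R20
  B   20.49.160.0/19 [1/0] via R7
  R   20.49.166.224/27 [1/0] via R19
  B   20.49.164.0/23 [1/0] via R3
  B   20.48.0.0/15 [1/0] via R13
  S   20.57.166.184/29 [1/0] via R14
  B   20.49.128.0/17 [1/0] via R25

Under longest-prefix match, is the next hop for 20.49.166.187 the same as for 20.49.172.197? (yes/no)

yes

20.49.166.187: longest match 20.49.160.0/19 -> R7
20.49.172.197: longest match 20.49.160.0/19 -> R7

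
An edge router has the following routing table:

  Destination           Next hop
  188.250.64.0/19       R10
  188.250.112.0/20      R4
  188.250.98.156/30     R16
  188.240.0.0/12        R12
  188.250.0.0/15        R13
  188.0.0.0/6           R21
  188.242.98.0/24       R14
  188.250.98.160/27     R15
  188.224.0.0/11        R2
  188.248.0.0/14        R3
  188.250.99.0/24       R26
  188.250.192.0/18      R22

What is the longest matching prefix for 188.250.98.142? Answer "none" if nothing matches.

Entries matching 188.250.98.142:
  188.0.0.0/6 (188.0.0.0 - 191.255.255.255)
  188.224.0.0/11 (188.224.0.0 - 188.255.255.255)
  188.240.0.0/12 (188.240.0.0 - 188.255.255.255)
  188.248.0.0/14 (188.248.0.0 - 188.251.255.255)
  188.250.0.0/15 (188.250.0.0 - 188.251.255.255)
Most specific is 188.250.0.0/15.

188.250.0.0/15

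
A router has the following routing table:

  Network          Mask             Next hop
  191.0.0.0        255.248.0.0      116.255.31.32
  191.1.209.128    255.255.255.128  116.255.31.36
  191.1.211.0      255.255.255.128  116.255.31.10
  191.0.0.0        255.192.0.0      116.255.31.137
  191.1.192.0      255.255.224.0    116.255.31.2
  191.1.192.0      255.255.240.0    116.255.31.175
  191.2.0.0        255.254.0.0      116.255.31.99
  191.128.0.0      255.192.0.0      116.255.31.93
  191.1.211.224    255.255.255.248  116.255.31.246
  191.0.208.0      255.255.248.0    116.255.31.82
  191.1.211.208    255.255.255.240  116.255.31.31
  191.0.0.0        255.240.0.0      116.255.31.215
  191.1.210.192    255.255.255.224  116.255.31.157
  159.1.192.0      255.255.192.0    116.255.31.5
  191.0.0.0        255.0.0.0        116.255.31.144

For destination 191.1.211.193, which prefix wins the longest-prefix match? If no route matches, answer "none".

Entries matching 191.1.211.193:
  191.0.0.0/8 (191.0.0.0 - 191.255.255.255)
  191.0.0.0/10 (191.0.0.0 - 191.63.255.255)
  191.0.0.0/12 (191.0.0.0 - 191.15.255.255)
  191.0.0.0/13 (191.0.0.0 - 191.7.255.255)
  191.1.192.0/19 (191.1.192.0 - 191.1.223.255)
Most specific is 191.1.192.0/19.

191.1.192.0/19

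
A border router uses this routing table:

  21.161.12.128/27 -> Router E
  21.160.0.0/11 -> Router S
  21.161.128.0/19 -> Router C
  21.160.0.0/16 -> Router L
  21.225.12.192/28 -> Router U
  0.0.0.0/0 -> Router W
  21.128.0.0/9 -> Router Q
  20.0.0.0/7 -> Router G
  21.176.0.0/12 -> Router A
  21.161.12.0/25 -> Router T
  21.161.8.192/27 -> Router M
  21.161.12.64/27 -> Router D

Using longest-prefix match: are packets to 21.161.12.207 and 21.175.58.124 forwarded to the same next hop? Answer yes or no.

21.161.12.207: longest match 21.160.0.0/11 -> Router S
21.175.58.124: longest match 21.160.0.0/11 -> Router S

yes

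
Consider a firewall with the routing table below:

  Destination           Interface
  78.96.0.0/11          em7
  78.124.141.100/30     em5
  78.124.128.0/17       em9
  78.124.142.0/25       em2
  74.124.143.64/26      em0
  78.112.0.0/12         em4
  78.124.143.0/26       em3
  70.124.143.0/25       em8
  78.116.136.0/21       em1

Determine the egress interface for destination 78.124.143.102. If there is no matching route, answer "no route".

Routes whose prefix contains 78.124.143.102:
  78.96.0.0/11 (78.96.0.0 - 78.127.255.255) -> em7
  78.112.0.0/12 (78.112.0.0 - 78.127.255.255) -> em4
  78.124.128.0/17 (78.124.128.0 - 78.124.255.255) -> em9
More-specific entries that do NOT match:
  78.124.141.100/30 (78.124.141.100 - 78.124.141.103) does not contain 78.124.143.102
  74.124.143.64/26 (74.124.143.64 - 74.124.143.127) does not contain 78.124.143.102
  78.124.143.0/26 (78.124.143.0 - 78.124.143.63) does not contain 78.124.143.102
  78.124.142.0/25 (78.124.142.0 - 78.124.142.127) does not contain 78.124.143.102
  70.124.143.0/25 (70.124.143.0 - 70.124.143.127) does not contain 78.124.143.102
  78.116.136.0/21 (78.116.136.0 - 78.116.143.255) does not contain 78.124.143.102
Longest matching prefix is /17 -> interface em9.

em9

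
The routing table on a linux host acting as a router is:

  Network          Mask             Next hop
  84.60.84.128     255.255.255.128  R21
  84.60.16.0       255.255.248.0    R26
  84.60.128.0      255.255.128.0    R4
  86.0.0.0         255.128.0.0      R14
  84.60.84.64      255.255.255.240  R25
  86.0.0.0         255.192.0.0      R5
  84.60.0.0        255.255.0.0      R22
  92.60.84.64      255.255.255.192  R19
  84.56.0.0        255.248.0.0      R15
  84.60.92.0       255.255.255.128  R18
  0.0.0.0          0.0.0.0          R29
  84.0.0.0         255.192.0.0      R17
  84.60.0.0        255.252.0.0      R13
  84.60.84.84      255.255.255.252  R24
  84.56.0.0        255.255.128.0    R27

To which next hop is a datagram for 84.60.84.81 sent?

R22

Routes whose prefix contains 84.60.84.81:
  0.0.0.0/0 (default, matches everything) -> R29
  84.0.0.0/10 (84.0.0.0 - 84.63.255.255) -> R17
  84.56.0.0/13 (84.56.0.0 - 84.63.255.255) -> R15
  84.60.0.0/14 (84.60.0.0 - 84.63.255.255) -> R13
  84.60.0.0/16 (84.60.0.0 - 84.60.255.255) -> R22
More-specific entries that do NOT match:
  84.60.84.84/30 (84.60.84.84 - 84.60.84.87) does not contain 84.60.84.81
  84.60.84.64/28 (84.60.84.64 - 84.60.84.79) does not contain 84.60.84.81
  92.60.84.64/26 (92.60.84.64 - 92.60.84.127) does not contain 84.60.84.81
  84.60.84.128/25 (84.60.84.128 - 84.60.84.255) does not contain 84.60.84.81
  84.60.92.0/25 (84.60.92.0 - 84.60.92.127) does not contain 84.60.84.81
  84.60.16.0/21 (84.60.16.0 - 84.60.23.255) does not contain 84.60.84.81
  84.60.128.0/17 (84.60.128.0 - 84.60.255.255) does not contain 84.60.84.81
  84.56.0.0/17 (84.56.0.0 - 84.56.127.255) does not contain 84.60.84.81
Longest matching prefix is /16 -> next hop R22.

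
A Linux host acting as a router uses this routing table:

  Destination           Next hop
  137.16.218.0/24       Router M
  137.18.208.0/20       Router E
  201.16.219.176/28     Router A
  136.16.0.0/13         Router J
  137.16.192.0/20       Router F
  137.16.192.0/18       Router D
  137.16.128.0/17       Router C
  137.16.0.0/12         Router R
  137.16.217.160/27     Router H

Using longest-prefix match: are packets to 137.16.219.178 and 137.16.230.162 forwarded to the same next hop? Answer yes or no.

137.16.219.178: longest match 137.16.192.0/18 -> Router D
137.16.230.162: longest match 137.16.192.0/18 -> Router D

yes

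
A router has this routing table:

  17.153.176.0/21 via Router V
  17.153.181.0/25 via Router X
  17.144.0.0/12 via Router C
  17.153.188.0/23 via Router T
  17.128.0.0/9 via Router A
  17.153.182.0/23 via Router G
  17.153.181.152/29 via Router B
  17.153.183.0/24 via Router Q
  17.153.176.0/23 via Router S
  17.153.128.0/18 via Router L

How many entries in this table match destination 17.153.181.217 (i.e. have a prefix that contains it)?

Prefixes containing 17.153.181.217:
  17.128.0.0/9 (17.128.0.0 - 17.255.255.255)
  17.144.0.0/12 (17.144.0.0 - 17.159.255.255)
  17.153.128.0/18 (17.153.128.0 - 17.153.191.255)
  17.153.176.0/21 (17.153.176.0 - 17.153.183.255)
Total matching entries: 4.

4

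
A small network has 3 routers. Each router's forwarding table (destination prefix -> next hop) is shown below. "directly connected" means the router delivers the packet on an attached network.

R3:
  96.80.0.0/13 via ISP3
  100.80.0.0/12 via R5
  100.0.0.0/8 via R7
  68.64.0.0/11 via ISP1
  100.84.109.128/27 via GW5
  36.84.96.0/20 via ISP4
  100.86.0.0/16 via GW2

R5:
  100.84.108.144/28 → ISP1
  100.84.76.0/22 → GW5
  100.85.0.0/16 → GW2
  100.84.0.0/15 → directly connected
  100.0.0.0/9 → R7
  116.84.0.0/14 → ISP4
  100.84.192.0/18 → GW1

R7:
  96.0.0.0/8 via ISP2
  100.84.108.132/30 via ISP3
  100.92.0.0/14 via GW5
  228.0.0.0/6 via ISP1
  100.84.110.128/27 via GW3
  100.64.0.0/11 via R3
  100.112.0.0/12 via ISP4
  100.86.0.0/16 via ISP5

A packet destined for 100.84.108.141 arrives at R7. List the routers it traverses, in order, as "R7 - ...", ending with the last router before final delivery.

R7 - R3 - R5

At R7: longest match for 100.84.108.141 is 100.64.0.0/11 -> R3
At R3: longest match for 100.84.108.141 is 100.80.0.0/12 -> R5
At R5: longest match for 100.84.108.141 is 100.84.0.0/15 -> directly connected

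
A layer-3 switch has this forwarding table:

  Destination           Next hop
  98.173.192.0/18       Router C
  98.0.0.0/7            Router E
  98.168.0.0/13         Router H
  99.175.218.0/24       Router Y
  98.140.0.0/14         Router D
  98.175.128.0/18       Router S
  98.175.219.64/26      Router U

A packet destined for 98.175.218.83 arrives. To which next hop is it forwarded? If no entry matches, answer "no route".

Router H

Routes whose prefix contains 98.175.218.83:
  98.0.0.0/7 (98.0.0.0 - 99.255.255.255) -> Router E
  98.168.0.0/13 (98.168.0.0 - 98.175.255.255) -> Router H
More-specific entries that do NOT match:
  98.175.219.64/26 (98.175.219.64 - 98.175.219.127) does not contain 98.175.218.83
  99.175.218.0/24 (99.175.218.0 - 99.175.218.255) does not contain 98.175.218.83
  98.173.192.0/18 (98.173.192.0 - 98.173.255.255) does not contain 98.175.218.83
  98.175.128.0/18 (98.175.128.0 - 98.175.191.255) does not contain 98.175.218.83
  98.140.0.0/14 (98.140.0.0 - 98.143.255.255) does not contain 98.175.218.83
Longest matching prefix is /13 -> next hop Router H.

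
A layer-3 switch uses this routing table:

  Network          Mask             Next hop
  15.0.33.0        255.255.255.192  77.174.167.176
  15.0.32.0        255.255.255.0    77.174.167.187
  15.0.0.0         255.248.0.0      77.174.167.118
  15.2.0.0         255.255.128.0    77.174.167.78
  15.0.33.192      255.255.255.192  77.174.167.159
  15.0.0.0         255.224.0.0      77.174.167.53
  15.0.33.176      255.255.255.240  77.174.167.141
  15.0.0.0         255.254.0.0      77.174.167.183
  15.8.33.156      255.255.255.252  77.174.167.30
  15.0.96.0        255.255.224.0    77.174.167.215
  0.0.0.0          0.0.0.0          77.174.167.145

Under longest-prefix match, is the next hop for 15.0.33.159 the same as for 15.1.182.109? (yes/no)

yes

15.0.33.159: longest match 15.0.0.0/15 -> 77.174.167.183
15.1.182.109: longest match 15.0.0.0/15 -> 77.174.167.183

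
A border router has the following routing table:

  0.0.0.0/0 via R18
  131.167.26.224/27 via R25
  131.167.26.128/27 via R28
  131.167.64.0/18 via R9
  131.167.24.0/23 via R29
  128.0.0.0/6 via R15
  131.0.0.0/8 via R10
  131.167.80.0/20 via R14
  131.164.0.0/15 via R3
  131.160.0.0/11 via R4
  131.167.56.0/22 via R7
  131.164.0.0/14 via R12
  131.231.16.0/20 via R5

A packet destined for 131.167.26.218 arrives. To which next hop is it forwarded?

Routes whose prefix contains 131.167.26.218:
  0.0.0.0/0 (default, matches everything) -> R18
  128.0.0.0/6 (128.0.0.0 - 131.255.255.255) -> R15
  131.0.0.0/8 (131.0.0.0 - 131.255.255.255) -> R10
  131.160.0.0/11 (131.160.0.0 - 131.191.255.255) -> R4
  131.164.0.0/14 (131.164.0.0 - 131.167.255.255) -> R12
More-specific entries that do NOT match:
  131.167.26.224/27 (131.167.26.224 - 131.167.26.255) does not contain 131.167.26.218
  131.167.26.128/27 (131.167.26.128 - 131.167.26.159) does not contain 131.167.26.218
  131.167.24.0/23 (131.167.24.0 - 131.167.25.255) does not contain 131.167.26.218
  131.167.56.0/22 (131.167.56.0 - 131.167.59.255) does not contain 131.167.26.218
  131.167.80.0/20 (131.167.80.0 - 131.167.95.255) does not contain 131.167.26.218
  131.231.16.0/20 (131.231.16.0 - 131.231.31.255) does not contain 131.167.26.218
  131.167.64.0/18 (131.167.64.0 - 131.167.127.255) does not contain 131.167.26.218
  131.164.0.0/15 (131.164.0.0 - 131.165.255.255) does not contain 131.167.26.218
Longest matching prefix is /14 -> next hop R12.

R12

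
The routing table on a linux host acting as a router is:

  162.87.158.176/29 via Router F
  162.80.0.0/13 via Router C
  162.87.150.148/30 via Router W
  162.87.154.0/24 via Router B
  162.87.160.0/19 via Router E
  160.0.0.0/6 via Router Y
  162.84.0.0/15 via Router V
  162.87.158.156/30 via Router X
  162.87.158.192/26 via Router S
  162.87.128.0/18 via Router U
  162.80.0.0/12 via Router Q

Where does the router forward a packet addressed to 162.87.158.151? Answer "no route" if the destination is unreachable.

Router U

Routes whose prefix contains 162.87.158.151:
  160.0.0.0/6 (160.0.0.0 - 163.255.255.255) -> Router Y
  162.80.0.0/12 (162.80.0.0 - 162.95.255.255) -> Router Q
  162.80.0.0/13 (162.80.0.0 - 162.87.255.255) -> Router C
  162.87.128.0/18 (162.87.128.0 - 162.87.191.255) -> Router U
More-specific entries that do NOT match:
  162.87.150.148/30 (162.87.150.148 - 162.87.150.151) does not contain 162.87.158.151
  162.87.158.156/30 (162.87.158.156 - 162.87.158.159) does not contain 162.87.158.151
  162.87.158.176/29 (162.87.158.176 - 162.87.158.183) does not contain 162.87.158.151
  162.87.158.192/26 (162.87.158.192 - 162.87.158.255) does not contain 162.87.158.151
  162.87.154.0/24 (162.87.154.0 - 162.87.154.255) does not contain 162.87.158.151
  162.87.160.0/19 (162.87.160.0 - 162.87.191.255) does not contain 162.87.158.151
Longest matching prefix is /18 -> next hop Router U.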